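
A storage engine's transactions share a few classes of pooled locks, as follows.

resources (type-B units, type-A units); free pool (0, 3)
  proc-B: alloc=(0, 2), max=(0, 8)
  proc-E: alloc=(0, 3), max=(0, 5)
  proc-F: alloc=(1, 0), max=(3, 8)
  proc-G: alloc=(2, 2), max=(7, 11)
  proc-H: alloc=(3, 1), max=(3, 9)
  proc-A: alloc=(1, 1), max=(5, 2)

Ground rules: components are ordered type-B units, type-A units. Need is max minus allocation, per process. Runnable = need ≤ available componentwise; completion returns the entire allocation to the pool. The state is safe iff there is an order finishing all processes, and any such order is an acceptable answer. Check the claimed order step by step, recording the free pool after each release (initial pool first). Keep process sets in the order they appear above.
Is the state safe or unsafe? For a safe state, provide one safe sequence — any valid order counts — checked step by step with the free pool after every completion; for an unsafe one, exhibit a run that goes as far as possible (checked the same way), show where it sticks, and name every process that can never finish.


SAFE. One safe sequence: proc-E, proc-B, proc-H, proc-F, proc-A, proc-G.
Key observation: reading the order forward, proc-B is the first process whose need (0, 6) meets the free pool (0, 6) exactly on a resource it requests.
Verifying each step:
  pool = (0, 3)
  proc-E: need (0, 2) fits (0, 3); releases (0, 3), pool now (0, 6)
  proc-B: need (0, 6) fits (0, 6); releases (0, 2), pool now (0, 8)
  proc-H: need (0, 8) fits (0, 8); releases (3, 1), pool now (3, 9)
  proc-F: need (2, 8) fits (3, 9); releases (1, 0), pool now (4, 9)
  proc-A: need (4, 1) fits (4, 9); releases (1, 1), pool now (5, 10)
  proc-G: need (5, 9) fits (5, 10); releases (2, 2), pool now (7, 12)


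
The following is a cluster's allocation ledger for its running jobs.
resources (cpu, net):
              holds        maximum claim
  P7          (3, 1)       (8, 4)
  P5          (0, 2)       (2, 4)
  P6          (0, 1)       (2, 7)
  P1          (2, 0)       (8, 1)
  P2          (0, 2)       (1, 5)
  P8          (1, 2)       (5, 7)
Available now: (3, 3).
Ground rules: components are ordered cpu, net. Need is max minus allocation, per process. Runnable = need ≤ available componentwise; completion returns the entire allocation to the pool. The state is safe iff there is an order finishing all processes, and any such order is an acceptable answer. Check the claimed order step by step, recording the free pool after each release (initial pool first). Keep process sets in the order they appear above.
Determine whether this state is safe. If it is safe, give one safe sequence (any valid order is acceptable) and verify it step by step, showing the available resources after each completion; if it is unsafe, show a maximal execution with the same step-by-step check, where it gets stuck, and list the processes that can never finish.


UNSAFE.
Key observation: once P5, P2, P6 finish, the pool peaks at (3, 8) — and every remaining process still needs more cpu than that.
Going as far as possible: P5, P2, P6; after that, nothing fits. Verifying each step:
  pool = (3, 3)
  run P5 (needs (2, 2), free (3, 3)); after release of (0, 2) the pool is (3, 5)
  run P2 (needs (1, 3), free (3, 5)); after release of (0, 2) the pool is (3, 7)
  run P6 (needs (2, 6), free (3, 7)); after release of (0, 1) the pool is (3, 8)
  P7 still needs (5, 3) but only (3, 8) is free — short on cpu
  P1 still needs (6, 1) but only (3, 8) is free — short on cpu
  P8 still needs (4, 5) but only (3, 8) is free — short on cpu
Never able to finish: P7, P1 and P8.


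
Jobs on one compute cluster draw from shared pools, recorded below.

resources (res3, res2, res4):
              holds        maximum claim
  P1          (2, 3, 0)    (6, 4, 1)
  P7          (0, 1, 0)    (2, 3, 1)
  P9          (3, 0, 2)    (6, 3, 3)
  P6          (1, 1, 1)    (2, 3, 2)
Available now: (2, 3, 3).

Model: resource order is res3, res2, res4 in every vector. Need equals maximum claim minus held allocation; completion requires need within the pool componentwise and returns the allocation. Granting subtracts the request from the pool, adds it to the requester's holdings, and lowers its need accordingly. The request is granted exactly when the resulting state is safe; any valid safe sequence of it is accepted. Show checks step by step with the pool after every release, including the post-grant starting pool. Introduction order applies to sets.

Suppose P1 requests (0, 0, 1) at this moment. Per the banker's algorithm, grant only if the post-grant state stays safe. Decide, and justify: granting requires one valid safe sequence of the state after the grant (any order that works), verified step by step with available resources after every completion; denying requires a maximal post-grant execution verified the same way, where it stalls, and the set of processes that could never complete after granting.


GRANT. The post-grant state is safe; one safe sequence: P6, P7, P9, P1.
Key observation: with (2, 3, 2) left after the transfer, P6 can run at once — the state stays safe.
Step-by-step check of the post-grant state:
  pool = (2, 3, 2)
  P6 needs (1, 2, 1) <= (2, 3, 2) -> finishes; pool += (1, 1, 1) = (3, 4, 3)
  P7 needs (2, 2, 1) <= (3, 4, 3) -> finishes; pool += (0, 1, 0) = (3, 5, 3)
  P9 needs (3, 3, 1) <= (3, 5, 3) -> finishes; pool += (3, 0, 2) = (6, 5, 5)
  P1 needs (4, 1, 0) <= (6, 5, 5) -> finishes; pool += (2, 3, 1) = (8, 8, 6)


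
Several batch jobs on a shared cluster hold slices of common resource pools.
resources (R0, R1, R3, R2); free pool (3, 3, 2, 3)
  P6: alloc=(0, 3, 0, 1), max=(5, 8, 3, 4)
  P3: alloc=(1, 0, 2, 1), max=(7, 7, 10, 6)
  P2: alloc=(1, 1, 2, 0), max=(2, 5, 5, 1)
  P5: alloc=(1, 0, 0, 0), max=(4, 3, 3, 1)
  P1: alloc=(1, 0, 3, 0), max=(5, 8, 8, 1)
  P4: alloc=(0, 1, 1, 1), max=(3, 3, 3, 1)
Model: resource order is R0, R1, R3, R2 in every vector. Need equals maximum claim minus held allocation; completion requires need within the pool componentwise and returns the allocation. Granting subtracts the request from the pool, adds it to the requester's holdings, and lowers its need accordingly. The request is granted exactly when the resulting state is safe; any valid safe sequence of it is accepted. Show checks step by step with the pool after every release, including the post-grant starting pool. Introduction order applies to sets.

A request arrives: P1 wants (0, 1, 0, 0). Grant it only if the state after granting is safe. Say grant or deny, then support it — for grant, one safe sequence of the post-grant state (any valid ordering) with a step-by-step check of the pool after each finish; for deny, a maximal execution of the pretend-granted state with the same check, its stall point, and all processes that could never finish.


DENY — the pretend-granted state is unsafe.
Key observation: once P4, P5 finish, the pool peaks at (4, 3, 3, 4) — and every remaining process still needs more R1 than that.
On the post-grant state, P4, P5 is a maximal run — nothing extends it. Walking it through:
  pool = (3, 2, 2, 3)
  P4 needs (3, 2, 2, 0) <= (3, 2, 2, 3) -> finishes; pool += (0, 1, 1, 1) = (3, 3, 3, 4)
  P5 needs (3, 3, 3, 1) <= (3, 3, 3, 4) -> finishes; pool += (1, 0, 0, 0) = (4, 3, 3, 4)
  P6 still needs (5, 5, 3, 3) but only (4, 3, 3, 4) is free — short on R0 and R1
  P3 still needs (6, 7, 8, 5) but only (4, 3, 3, 4) is free — short on R0, R1, R3 and R2
  P2 still needs (1, 4, 3, 1) but only (4, 3, 3, 4) is free — short on R1
  P1 still needs (4, 7, 5, 1) but only (4, 3, 3, 4) is free — short on R1 and R3
Processes that could never finish after the grant: P6, P3, P2 and P1.


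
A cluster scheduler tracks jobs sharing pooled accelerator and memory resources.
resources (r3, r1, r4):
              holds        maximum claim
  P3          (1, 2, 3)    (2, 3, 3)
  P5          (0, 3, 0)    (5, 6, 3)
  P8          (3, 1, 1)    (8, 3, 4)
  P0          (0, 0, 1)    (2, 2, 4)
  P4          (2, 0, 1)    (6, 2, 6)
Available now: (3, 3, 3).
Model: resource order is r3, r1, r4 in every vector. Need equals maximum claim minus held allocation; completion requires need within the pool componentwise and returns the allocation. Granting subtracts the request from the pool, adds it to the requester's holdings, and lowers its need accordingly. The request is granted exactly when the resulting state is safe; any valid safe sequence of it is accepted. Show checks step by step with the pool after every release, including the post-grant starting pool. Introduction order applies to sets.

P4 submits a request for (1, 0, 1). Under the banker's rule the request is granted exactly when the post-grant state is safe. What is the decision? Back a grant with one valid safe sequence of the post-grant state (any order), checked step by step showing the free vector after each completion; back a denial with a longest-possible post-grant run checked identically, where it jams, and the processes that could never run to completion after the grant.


GRANT: granting preserves safety; a valid post-grant sequence is P3, P4, P8, P0, P5.
Key observation: after the grant the pool drops to (2, 3, 2), which still lets P3 finish first and unwind the rest.
Verifying the post-grant state step by step:
  pool = (2, 3, 2)
  P3: need (1, 1, 0) fits (2, 3, 2); releases (1, 2, 3), pool now (3, 5, 5)
  P4: need (3, 2, 4) fits (3, 5, 5); releases (3, 0, 2), pool now (6, 5, 7)
  P8: need (5, 2, 3) fits (6, 5, 7); releases (3, 1, 1), pool now (9, 6, 8)
  P0: need (2, 2, 3) fits (9, 6, 8); releases (0, 0, 1), pool now (9, 6, 9)
  P5: need (5, 3, 3) fits (9, 6, 9); releases (0, 3, 0), pool now (9, 9, 9)


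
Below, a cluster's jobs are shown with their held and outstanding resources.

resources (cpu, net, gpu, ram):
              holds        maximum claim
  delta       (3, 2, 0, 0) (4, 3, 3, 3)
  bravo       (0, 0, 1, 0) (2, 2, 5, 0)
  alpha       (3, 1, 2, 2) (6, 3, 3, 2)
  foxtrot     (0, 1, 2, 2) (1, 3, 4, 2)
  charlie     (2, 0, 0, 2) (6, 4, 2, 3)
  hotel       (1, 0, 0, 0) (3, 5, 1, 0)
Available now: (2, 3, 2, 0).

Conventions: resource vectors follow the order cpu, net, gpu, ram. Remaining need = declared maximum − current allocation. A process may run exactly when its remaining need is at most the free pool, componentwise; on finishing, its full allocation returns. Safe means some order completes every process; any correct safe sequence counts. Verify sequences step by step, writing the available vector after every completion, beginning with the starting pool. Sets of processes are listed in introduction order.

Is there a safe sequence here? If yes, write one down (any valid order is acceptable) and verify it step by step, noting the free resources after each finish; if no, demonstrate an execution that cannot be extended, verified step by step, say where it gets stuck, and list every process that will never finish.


UNSAFE — no complete ordering exists.
Key observation: after foxtrot, bravo the pool peaks at (2, 4, 5, 2), and each blocked process is short somewhere: delta on ram; alpha on cpu; charlie on cpu; hotel on net.
A maximal execution: foxtrot, bravo — then nothing else fits. Step-by-step check:
  pool = (2, 3, 2, 0)
  foxtrot needs (1, 2, 2, 0) <= (2, 3, 2, 0) -> finishes; pool += (0, 1, 2, 2) = (2, 4, 4, 2)
  bravo needs (2, 2, 4, 0) <= (2, 4, 4, 2) -> finishes; pool += (0, 0, 1, 0) = (2, 4, 5, 2)
  blocked: delta wants (1, 1, 3, 3), pool (2, 4, 5, 2) — not enough ram
  blocked: alpha wants (3, 2, 1, 0), pool (2, 4, 5, 2) — not enough cpu
  blocked: charlie wants (4, 4, 2, 1), pool (2, 4, 5, 2) — not enough cpu
  blocked: hotel wants (2, 5, 1, 0), pool (2, 4, 5, 2) — not enough net
Never able to finish: delta, alpha, charlie and hotel.


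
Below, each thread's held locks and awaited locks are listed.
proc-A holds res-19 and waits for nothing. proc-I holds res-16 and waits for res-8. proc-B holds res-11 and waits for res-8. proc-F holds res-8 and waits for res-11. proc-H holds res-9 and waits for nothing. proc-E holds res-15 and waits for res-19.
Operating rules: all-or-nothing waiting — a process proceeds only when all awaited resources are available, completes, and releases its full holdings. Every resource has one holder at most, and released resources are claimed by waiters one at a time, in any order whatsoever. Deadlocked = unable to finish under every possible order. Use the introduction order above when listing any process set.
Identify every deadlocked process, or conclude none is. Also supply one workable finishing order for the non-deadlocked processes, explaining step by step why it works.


Deadlocked: proc-I, proc-B and proc-F.
Key observation: the wait chain closes on itself along proc-F -> proc-B -> proc-F; proc-I waits into the deadlock from upstream.
The rest can finish in the order proc-H, proc-A, proc-E.
Check, step by step:
  proc-H waits on nothing -> runs at once and releases res-9
  proc-A waits on nothing -> runs at once and releases res-19
  proc-E waits on res-19 — all released -> runs and releases res-15


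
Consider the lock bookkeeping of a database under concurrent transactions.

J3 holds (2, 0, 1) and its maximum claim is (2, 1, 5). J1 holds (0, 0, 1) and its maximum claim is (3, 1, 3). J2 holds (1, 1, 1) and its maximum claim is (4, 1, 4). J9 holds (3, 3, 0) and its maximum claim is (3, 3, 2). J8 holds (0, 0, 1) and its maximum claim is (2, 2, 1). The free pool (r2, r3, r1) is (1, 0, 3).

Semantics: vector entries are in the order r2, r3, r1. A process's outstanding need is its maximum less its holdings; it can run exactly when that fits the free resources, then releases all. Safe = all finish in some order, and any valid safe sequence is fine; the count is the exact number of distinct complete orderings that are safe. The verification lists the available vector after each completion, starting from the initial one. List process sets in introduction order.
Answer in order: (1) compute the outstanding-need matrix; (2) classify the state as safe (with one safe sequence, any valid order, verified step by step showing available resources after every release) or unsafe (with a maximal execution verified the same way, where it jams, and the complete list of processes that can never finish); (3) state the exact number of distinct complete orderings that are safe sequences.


(1) Need matrix, components ordered r2, r3, r1:
  J3: (0, 1, 4)
  J1: (3, 1, 2)
  J2: (3, 0, 3)
  J9: (0, 0, 2)
  J8: (2, 2, 0)
(2) SAFE. One safe sequence: J9, J1, J3, J8, J2.
Key observation: at J3 the run first touches a limit — (0, 1, 4) against (4, 3, 4), exact on a resource it actually requests.
Walking it through:
  pool = (1, 0, 3)
  J9 needs (0, 0, 2) <= (1, 0, 3) -> finishes; pool += (3, 3, 0) = (4, 3, 3)
  J1 needs (3, 1, 2) <= (4, 3, 3) -> finishes; pool += (0, 0, 1) = (4, 3, 4)
  J3 needs (0, 1, 4) <= (4, 3, 4) -> finishes; pool += (2, 0, 1) = (6, 3, 5)
  J8 needs (2, 2, 0) <= (6, 3, 5) -> finishes; pool += (0, 0, 1) = (6, 3, 6)
  J2 needs (3, 0, 3) <= (6, 3, 6) -> finishes; pool += (1, 1, 1) = (7, 4, 7)
(3) Precisely 18 of the possible complete orderings are safe sequences.


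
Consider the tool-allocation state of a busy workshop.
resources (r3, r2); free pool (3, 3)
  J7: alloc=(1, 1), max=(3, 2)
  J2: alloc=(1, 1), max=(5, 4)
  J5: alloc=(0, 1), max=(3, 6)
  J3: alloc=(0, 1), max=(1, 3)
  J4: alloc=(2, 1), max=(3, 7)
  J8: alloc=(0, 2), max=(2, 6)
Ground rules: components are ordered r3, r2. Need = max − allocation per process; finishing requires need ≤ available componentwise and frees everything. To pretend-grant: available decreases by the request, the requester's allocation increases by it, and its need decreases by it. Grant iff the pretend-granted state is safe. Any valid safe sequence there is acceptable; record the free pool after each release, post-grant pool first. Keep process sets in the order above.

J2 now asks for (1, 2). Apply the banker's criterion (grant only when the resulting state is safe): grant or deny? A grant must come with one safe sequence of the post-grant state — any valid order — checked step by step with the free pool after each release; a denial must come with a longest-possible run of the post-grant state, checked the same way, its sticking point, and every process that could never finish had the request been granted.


GRANT — the state after the grant stays safe, e.g. via J7, J2, J8, J4, J5, J3.
Key observation: the grant leaves (2, 1) free — enough for J7, whose release restarts the cascade.
Check on the post-grant state, step by step:
  pool = (2, 1)
  J7 needs (2, 1) <= (2, 1) -> finishes; pool += (1, 1) = (3, 2)
  J2 needs (3, 1) <= (3, 2) -> finishes; pool += (2, 3) = (5, 5)
  J8 needs (2, 4) <= (5, 5) -> finishes; pool += (0, 2) = (5, 7)
  J4 needs (1, 6) <= (5, 7) -> finishes; pool += (2, 1) = (7, 8)
  J5 needs (3, 5) <= (7, 8) -> finishes; pool += (0, 1) = (7, 9)
  J3 needs (1, 2) <= (7, 9) -> finishes; pool += (0, 1) = (7, 10)


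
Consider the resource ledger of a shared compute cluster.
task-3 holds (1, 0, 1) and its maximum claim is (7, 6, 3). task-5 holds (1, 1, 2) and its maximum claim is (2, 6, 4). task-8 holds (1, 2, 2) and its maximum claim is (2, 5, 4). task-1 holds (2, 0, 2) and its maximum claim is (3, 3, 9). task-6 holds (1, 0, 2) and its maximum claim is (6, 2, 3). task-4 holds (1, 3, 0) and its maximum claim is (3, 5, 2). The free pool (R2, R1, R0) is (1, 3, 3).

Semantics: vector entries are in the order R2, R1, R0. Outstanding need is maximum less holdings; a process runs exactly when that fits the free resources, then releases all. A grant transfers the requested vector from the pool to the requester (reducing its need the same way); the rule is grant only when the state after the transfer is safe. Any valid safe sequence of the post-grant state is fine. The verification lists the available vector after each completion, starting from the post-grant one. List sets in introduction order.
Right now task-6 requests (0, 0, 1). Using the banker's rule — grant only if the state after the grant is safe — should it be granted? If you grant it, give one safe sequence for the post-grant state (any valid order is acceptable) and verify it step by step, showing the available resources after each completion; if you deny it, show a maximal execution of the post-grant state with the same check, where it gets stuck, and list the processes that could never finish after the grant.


DENY — the pretend-granted state is unsafe.
Key observation: after task-8, task-4, task-5 the pool peaks at (4, 9, 6), and each blocked process is short somewhere: task-3 on R2; task-1 on R0; task-6 on R2.
Pretend the grant happened; the run task-8, task-4, task-5 goes as far as possible. Walking it through:
  pool = (1, 3, 2)
  task-8 needs (1, 3, 2) <= (1, 3, 2) -> finishes; pool += (1, 2, 2) = (2, 5, 4)
  task-4 needs (2, 2, 2) <= (2, 5, 4) -> finishes; pool += (1, 3, 0) = (3, 8, 4)
  task-5 needs (1, 5, 2) <= (3, 8, 4) -> finishes; pool += (1, 1, 2) = (4, 9, 6)
  task-3 still needs (6, 6, 2) but only (4, 9, 6) is free — short on R2
  task-1 still needs (1, 3, 7) but only (4, 9, 6) is free — short on R0
  task-6 still needs (5, 2, 0) but only (4, 9, 6) is free — short on R2
Processes that could never finish after the grant: task-3, task-1 and task-6.


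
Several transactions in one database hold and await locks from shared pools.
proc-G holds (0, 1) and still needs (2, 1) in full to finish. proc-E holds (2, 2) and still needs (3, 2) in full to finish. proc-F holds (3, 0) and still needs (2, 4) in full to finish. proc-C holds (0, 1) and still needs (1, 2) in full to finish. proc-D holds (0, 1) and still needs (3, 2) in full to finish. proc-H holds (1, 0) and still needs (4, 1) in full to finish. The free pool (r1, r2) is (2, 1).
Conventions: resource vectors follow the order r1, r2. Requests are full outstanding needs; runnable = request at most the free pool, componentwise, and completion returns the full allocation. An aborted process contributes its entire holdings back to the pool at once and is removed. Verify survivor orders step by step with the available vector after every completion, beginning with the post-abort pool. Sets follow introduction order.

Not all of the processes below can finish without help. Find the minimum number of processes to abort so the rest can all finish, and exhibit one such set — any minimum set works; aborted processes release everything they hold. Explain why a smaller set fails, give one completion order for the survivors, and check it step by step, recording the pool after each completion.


The answer: abort proc-E.
Key observation: proc-H had no path to completion before; after the abort of proc-E ((2, 2) returned), step 2 is where it fits.
Minimality: the empty abort set fails — the state is deadlocked as it stands.
Survivors finish in the order: proc-C, proc-H, proc-F, proc-G, proc-D. Walking it through (pool after the aborts first):
  pool = (4, 3)
  run proc-C (needs (1, 2), free (4, 3)); after release of (0, 1) the pool is (4, 4)
  run proc-H (needs (4, 1), free (4, 4)); after release of (1, 0) the pool is (5, 4)
  run proc-F (needs (2, 4), free (5, 4)); after release of (3, 0) the pool is (8, 4)
  run proc-G (needs (2, 1), free (8, 4)); after release of (0, 1) the pool is (8, 5)
  run proc-D (needs (3, 2), free (8, 5)); after release of (0, 1) the pool is (8, 6)


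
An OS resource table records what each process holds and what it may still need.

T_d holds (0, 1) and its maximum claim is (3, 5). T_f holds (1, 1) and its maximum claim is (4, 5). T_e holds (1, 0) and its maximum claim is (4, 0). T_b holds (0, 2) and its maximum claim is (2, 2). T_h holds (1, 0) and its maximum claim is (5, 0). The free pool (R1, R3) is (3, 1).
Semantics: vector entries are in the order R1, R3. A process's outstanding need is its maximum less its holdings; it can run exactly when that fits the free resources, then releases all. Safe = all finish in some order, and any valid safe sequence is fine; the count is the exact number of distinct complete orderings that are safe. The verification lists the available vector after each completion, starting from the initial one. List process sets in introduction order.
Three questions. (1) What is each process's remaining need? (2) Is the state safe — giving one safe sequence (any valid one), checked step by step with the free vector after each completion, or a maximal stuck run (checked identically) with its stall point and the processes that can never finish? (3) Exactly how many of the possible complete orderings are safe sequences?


(1) Need matrix, components ordered R1, R3:
  T_d: (3, 4)
  T_f: (3, 4)
  T_e: (3, 0)
  T_b: (2, 0)
  T_h: (4, 0)
(2) UNSAFE.
Key observation: after T_e, T_b, T_h complete, (5, 3) is the best the pool ever gets, yet each leftover process wants more R3.
Going as far as possible: T_e, T_b, T_h; after that, nothing fits. Check, step by step:
  pool = (3, 1)
  T_e needs (3, 0) <= (3, 1) -> finishes; pool += (1, 0) = (4, 1)
  T_b needs (2, 0) <= (4, 1) -> finishes; pool += (0, 2) = (4, 3)
  T_h needs (4, 0) <= (4, 3) -> finishes; pool += (1, 0) = (5, 3)
  T_d cannot run: need (3, 4) vs free (5, 3) (insufficient R3)
  T_f cannot run: need (3, 4) vs free (5, 3) (insufficient R3)
Never able to finish: T_d and T_f.
(3) The exact count: 0 of the possible complete orderings are safe sequences.


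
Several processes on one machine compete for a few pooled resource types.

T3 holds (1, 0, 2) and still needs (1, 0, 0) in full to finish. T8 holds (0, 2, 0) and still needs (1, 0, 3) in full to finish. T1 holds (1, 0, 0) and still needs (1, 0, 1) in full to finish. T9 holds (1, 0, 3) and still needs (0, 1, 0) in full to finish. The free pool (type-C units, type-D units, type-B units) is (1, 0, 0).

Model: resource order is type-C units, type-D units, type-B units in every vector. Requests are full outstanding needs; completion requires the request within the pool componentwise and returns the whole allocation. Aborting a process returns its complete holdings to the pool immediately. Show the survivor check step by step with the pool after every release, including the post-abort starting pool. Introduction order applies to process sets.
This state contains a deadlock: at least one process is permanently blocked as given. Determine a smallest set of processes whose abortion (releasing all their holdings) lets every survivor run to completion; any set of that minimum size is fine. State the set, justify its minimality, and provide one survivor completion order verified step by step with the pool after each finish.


Abort T9.
Key observation: before aborting T9, T8 was permanently blocked — no order could ever run it; afterwards it completes at step 1.
No smaller set exists: with zero aborts the deadlock remains.
Survivors finish in the order: T8, T3, T1. Walking it through (pool after the aborts first):
  pool = (2, 0, 3)
  T8: need (1, 0, 3) fits (2, 0, 3); releases (0, 2, 0), pool now (2, 2, 3)
  T3: need (1, 0, 0) fits (2, 2, 3); releases (1, 0, 2), pool now (3, 2, 5)
  T1: need (1, 0, 1) fits (3, 2, 5); releases (1, 0, 0), pool now (4, 2, 5)


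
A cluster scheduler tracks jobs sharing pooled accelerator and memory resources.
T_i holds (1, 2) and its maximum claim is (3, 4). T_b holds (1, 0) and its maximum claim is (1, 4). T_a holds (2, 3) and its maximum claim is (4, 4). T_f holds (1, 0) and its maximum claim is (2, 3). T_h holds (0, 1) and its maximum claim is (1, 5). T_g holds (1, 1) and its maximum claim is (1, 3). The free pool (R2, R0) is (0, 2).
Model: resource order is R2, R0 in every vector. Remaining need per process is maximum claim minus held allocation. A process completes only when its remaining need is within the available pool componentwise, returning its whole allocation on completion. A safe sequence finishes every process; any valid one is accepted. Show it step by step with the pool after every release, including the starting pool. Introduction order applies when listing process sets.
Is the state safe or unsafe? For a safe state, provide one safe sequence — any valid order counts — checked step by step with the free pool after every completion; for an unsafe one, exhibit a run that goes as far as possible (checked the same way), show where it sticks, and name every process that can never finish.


The state is SAFE; one workable sequence: T_g, T_f, T_a, T_h, T_b, T_i.
Key observation: at T_g the run first touches a limit — (0, 2) against (0, 2), exact on a resource it actually requests.
Walking it through:
  pool = (0, 2)
  run T_g (needs (0, 2), free (0, 2)); after release of (1, 1) the pool is (1, 3)
  run T_f (needs (1, 3), free (1, 3)); after release of (1, 0) the pool is (2, 3)
  run T_a (needs (2, 1), free (2, 3)); after release of (2, 3) the pool is (4, 6)
  run T_h (needs (1, 4), free (4, 6)); after release of (0, 1) the pool is (4, 7)
  run T_b (needs (0, 4), free (4, 7)); after release of (1, 0) the pool is (5, 7)
  run T_i (needs (2, 2), free (5, 7)); after release of (1, 2) the pool is (6, 9)


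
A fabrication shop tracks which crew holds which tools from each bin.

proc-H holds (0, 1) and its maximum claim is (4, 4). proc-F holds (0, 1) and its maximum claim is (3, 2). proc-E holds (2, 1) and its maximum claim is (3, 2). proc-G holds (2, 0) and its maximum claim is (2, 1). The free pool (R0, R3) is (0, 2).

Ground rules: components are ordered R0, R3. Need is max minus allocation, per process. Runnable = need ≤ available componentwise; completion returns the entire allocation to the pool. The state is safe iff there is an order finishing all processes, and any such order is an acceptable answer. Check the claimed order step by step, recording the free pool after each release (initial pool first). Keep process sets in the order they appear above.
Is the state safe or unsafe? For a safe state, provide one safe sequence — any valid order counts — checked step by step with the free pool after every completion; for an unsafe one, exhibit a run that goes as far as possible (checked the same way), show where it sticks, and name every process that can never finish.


SAFE, for example via the order proc-G, proc-E, proc-F, proc-H.
Key observation: at proc-H the run first touches a limit — (4, 3) against (4, 4), exact on a resource it actually requests.
Step-by-step check:
  pool = (0, 2)
  proc-G: need (0, 1) fits (0, 2); releases (2, 0), pool now (2, 2)
  proc-E: need (1, 1) fits (2, 2); releases (2, 1), pool now (4, 3)
  proc-F: need (3, 1) fits (4, 3); releases (0, 1), pool now (4, 4)
  proc-H: need (4, 3) fits (4, 4); releases (0, 1), pool now (4, 5)


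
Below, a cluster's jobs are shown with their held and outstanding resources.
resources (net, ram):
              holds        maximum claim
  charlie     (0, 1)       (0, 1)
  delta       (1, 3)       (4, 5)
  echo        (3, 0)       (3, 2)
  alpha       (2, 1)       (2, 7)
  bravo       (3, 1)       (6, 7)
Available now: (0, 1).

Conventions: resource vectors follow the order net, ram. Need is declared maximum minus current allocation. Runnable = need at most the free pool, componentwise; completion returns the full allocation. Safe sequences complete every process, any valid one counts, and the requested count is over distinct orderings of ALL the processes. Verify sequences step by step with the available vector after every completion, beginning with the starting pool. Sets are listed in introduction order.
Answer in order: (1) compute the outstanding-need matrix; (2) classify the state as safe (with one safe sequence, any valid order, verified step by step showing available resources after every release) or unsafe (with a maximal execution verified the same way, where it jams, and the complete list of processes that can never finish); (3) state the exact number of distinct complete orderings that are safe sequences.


(1) Outstanding need per process (order net, ram):
  charlie: (0, 0)
  delta: (3, 2)
  echo: (0, 2)
  alpha: (0, 6)
  bravo: (3, 6)
(2) The state is UNSAFE.
Key observation: once charlie, echo, delta finish, the pool peaks at (4, 5) — and every remaining process still needs more ram than that.
The run charlie, echo, delta cannot be extended any further. Step-by-step check:
  pool = (0, 1)
  charlie needs (0, 0) <= (0, 1) -> finishes; pool += (0, 1) = (0, 2)
  echo needs (0, 2) <= (0, 2) -> finishes; pool += (3, 0) = (3, 2)
  delta needs (3, 2) <= (3, 2) -> finishes; pool += (1, 3) = (4, 5)
  blocked: alpha wants (0, 6), pool (4, 5) — not enough ram
  blocked: bravo wants (3, 6), pool (4, 5) — not enough ram
Processes that can never finish: alpha and bravo.
(3) The exact count: 0 of the possible complete orderings are safe sequences.


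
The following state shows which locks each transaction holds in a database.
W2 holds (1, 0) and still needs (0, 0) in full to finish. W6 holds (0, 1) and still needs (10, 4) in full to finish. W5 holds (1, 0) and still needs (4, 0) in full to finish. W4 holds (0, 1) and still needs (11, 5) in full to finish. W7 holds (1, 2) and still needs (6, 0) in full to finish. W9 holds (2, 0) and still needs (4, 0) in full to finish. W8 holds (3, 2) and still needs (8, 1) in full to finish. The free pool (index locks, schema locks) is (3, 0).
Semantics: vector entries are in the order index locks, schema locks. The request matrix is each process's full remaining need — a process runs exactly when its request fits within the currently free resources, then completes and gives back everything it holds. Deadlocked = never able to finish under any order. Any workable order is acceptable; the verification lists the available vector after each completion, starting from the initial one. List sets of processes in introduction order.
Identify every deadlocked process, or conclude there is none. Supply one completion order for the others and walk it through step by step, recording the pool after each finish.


No process is deadlocked.
Key observation: no deadlock: W2 fits now, and the freed resources carry the rest through.
The rest can finish in the order W2, W9, W5, W7, W8, W6, W4. Walking it through:
  pool = (3, 0)
  W2: need (0, 0) fits (3, 0); releases (1, 0), pool now (4, 0)
  W9: need (4, 0) fits (4, 0); releases (2, 0), pool now (6, 0)
  W5: need (4, 0) fits (6, 0); releases (1, 0), pool now (7, 0)
  W7: need (6, 0) fits (7, 0); releases (1, 2), pool now (8, 2)
  W8: need (8, 1) fits (8, 2); releases (3, 2), pool now (11, 4)
  W6: need (10, 4) fits (11, 4); releases (0, 1), pool now (11, 5)
  W4: need (11, 5) fits (11, 5); releases (0, 1), pool now (11, 6)


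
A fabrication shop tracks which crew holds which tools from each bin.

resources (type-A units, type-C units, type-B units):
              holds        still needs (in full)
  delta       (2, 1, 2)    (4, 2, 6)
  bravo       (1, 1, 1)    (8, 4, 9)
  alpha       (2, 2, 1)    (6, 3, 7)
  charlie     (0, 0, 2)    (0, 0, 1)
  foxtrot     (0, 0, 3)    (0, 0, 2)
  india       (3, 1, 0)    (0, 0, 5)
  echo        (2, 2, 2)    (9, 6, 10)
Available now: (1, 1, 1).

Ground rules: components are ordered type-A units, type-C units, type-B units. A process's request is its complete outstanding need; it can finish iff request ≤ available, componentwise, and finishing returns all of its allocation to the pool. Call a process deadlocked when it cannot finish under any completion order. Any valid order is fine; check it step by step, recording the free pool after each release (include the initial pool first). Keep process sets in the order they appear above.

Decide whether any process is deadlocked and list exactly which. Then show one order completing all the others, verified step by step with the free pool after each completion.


No process is deadlocked.
Key observation: the pool covers charlie at once, and every later process fits after earlier releases.
A valid finishing order for the others: charlie, foxtrot, india, delta, alpha, bravo, echo. Verifying each step:
  pool = (1, 1, 1)
  charlie: need (0, 0, 1) fits (1, 1, 1); releases (0, 0, 2), pool now (1, 1, 3)
  foxtrot: need (0, 0, 2) fits (1, 1, 3); releases (0, 0, 3), pool now (1, 1, 6)
  india: need (0, 0, 5) fits (1, 1, 6); releases (3, 1, 0), pool now (4, 2, 6)
  delta: need (4, 2, 6) fits (4, 2, 6); releases (2, 1, 2), pool now (6, 3, 8)
  alpha: need (6, 3, 7) fits (6, 3, 8); releases (2, 2, 1), pool now (8, 5, 9)
  bravo: need (8, 4, 9) fits (8, 5, 9); releases (1, 1, 1), pool now (9, 6, 10)
  echo: need (9, 6, 10) fits (9, 6, 10); releases (2, 2, 2), pool now (11, 8, 12)


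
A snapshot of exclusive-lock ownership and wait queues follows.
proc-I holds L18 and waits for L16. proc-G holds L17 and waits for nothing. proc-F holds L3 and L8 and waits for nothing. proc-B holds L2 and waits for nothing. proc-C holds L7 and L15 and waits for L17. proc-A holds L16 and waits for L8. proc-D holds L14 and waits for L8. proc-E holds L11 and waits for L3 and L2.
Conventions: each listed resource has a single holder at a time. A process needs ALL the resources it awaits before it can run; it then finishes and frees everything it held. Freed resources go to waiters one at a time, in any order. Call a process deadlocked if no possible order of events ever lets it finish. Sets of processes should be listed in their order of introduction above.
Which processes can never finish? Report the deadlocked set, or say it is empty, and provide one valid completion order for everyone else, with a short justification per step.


The deadlocked set is empty.
Key observation: the wait relation is loop-free; peeling off processes with no waits unwinds the whole state.
A valid finishing order for the others: proc-F, proc-B, proc-D, proc-A, proc-E, proc-G, proc-I, proc-C.
Check, step by step:
  proc-F waits on nothing -> runs at once and releases L3 and L8
  proc-B waits on nothing -> runs at once and releases L2
  proc-D: everything it awaited (L8) is free; runs, freeing L14
  proc-A: everything it awaited (L8) is free; runs, freeing L16
  proc-E: everything it awaited (L3 and L2) is free; runs, freeing L11
  proc-G waits on nothing -> runs at once and releases L17
  proc-I: everything it awaited (L16) is free; runs, freeing L18
  proc-C: everything it awaited (L17) is free; runs, freeing L7 and L15


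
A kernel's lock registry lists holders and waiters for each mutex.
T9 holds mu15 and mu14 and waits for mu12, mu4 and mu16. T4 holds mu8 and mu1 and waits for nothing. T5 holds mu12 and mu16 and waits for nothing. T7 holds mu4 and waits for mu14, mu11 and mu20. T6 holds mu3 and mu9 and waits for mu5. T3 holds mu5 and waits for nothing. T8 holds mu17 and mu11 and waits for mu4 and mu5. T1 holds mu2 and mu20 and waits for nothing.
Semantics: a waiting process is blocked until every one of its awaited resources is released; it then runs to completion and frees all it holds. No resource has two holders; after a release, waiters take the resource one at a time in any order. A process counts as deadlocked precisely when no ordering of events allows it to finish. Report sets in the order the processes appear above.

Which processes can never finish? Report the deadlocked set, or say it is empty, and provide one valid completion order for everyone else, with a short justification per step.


Deadlocked set: T9, T7 and T8.
Key observation: nobody on the ring T9 -> T7 -> T9 can start until another member finishes, which never happens; T8 is caught in further circular waits.
The rest can finish in the order T4, T1, T3, T5, T6.
Step-by-step check:
  run T4 (it waits on nothing); releases mu8 and mu1
  run T1 (it waits on nothing); releases mu2 and mu20
  run T3 (it waits on nothing); releases mu5
  run T5 (it waits on nothing); releases mu12 and mu16
  T6 waits on mu5 — all released -> runs and releases mu3 and mu9


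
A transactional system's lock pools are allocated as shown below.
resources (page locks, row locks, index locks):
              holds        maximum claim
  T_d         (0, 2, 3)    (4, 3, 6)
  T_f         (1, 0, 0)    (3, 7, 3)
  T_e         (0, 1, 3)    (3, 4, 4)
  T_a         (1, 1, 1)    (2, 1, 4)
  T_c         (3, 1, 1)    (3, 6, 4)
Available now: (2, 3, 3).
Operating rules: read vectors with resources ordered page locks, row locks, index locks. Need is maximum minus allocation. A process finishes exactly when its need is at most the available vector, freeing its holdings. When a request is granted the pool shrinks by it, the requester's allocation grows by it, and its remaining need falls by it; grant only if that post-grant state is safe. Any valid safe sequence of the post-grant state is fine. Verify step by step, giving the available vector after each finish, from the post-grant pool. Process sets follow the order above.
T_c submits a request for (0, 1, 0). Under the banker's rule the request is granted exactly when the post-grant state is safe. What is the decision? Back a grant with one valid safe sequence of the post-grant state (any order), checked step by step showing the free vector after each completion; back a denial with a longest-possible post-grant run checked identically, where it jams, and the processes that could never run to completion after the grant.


GRANT. The post-grant state is safe; one safe sequence: T_a, T_e, T_c, T_d, T_f.
Key observation: with (2, 2, 3) left after the transfer, T_a can run at once — the state stays safe.
Step-by-step check of the post-grant state:
  pool = (2, 2, 3)
  run T_a (needs (1, 0, 3), free (2, 2, 3)); after release of (1, 1, 1) the pool is (3, 3, 4)
  run T_e (needs (3, 3, 1), free (3, 3, 4)); after release of (0, 1, 3) the pool is (3, 4, 7)
  run T_c (needs (0, 4, 3), free (3, 4, 7)); after release of (3, 2, 1) the pool is (6, 6, 8)
  run T_d (needs (4, 1, 3), free (6, 6, 8)); after release of (0, 2, 3) the pool is (6, 8, 11)
  run T_f (needs (2, 7, 3), free (6, 8, 11)); after release of (1, 0, 0) the pool is (7, 8, 11)


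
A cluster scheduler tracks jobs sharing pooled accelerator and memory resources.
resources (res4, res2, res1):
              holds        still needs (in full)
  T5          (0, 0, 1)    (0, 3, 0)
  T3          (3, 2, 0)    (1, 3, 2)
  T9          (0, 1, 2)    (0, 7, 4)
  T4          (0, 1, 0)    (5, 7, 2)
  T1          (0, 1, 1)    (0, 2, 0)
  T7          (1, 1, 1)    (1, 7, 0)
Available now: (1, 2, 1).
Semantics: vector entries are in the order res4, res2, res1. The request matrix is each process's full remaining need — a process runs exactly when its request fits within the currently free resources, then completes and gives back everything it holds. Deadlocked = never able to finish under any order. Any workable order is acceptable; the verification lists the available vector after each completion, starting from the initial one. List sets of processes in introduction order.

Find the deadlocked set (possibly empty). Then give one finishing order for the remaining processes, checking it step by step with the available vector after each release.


The deadlocked set is T9, T4 and T7.
Key observation: once T1, T3, T5 finish, the pool peaks at (4, 5, 3) — and every remaining process still needs more res2 than that.
A valid finishing order for the others: T1, T3, T5. Step-by-step check:
  pool = (1, 2, 1)
  T1: need (0, 2, 0) fits (1, 2, 1); releases (0, 1, 1), pool now (1, 3, 2)
  T3: need (1, 3, 2) fits (1, 3, 2); releases (3, 2, 0), pool now (4, 5, 2)
  T5: need (0, 3, 0) fits (4, 5, 2); releases (0, 0, 1), pool now (4, 5, 3)
The blocked processes can never fit:
  T9 still needs (0, 7, 4) but only (4, 5, 3) is free — short on res2 and res1
  T4 still needs (5, 7, 2) but only (4, 5, 3) is free — short on res4 and res2
  T7 still needs (1, 7, 0) but only (4, 5, 3) is free — short on res2
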